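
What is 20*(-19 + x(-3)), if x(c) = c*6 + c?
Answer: -800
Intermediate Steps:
x(c) = 7*c (x(c) = 6*c + c = 7*c)
20*(-19 + x(-3)) = 20*(-19 + 7*(-3)) = 20*(-19 - 21) = 20*(-40) = -800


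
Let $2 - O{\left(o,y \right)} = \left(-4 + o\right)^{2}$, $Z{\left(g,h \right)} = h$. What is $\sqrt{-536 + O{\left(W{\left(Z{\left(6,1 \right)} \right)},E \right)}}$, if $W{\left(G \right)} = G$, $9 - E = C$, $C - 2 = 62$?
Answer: $i \sqrt{543} \approx 23.302 i$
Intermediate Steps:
$C = 64$ ($C = 2 + 62 = 64$)
$E = -55$ ($E = 9 - 64 = -55$)
$O{\left(o,y \right)} = 2 - \left(-4 + o\right)^{2}$
$\sqrt{-536 + O{\left(W{\left(Z{\left(6,1 \right)} \right)},E \right)}} = \sqrt{-536 + \left(2 - \left(-4 + 1\right)^{2}\right)} = \sqrt{-536 + \left(2 - \left(-3\right)^{2}\right)} = \sqrt{-536 + \left(2 - 9\right)} = \sqrt{-536 - 7} = \sqrt{-543} = i \sqrt{543}$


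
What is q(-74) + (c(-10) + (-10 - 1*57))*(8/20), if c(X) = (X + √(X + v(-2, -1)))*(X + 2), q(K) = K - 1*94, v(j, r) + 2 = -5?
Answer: -814/5 - 16*I*√17/5 ≈ -162.8 - 13.194*I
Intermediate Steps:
v(j, r) = -7 (v(j, r) = -2 - 5 = -7)
q(K) = -94 + K (q(K) = K - 94 = -94 + K)
c(X) = (2 + X)*(X + √(-7 + X)) (c(X) = (X + √(X - 7))*(X + 2) = (X + √(-7 + X))*(2 + X) = (2 + X)*(X + √(-7 + X)))
q(-74) + (c(-10) + (-10 - 1*57))*(8/20) = (-94 - 74) + (((-10)² + 2*(-10) + 2*√(-7 - 10) - 10*√(-7 - 10)) + (-10 - 1*57))*(8/20) = -168 + ((100 - 20 + 2*√(-17) - 10*I*√17) + (-10 - 57))*(8*(1/20)) = -168 + ((100 - 20 + 2*(I*√17) - 10*I*√17) - 67)*(⅖) = -168 + ((100 - 20 + 2*I*√17 - 10*I*√17) - 67)*(⅖) = -168 + ((80 - 8*I*√17) - 67)*(⅖) = -168 + (13 - 8*I*√17)*(⅖) = -168 + (26/5 - 16*I*√17/5) = -814/5 - 16*I*√17/5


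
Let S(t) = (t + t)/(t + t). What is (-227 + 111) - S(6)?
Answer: -117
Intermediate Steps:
S(t) = 1 (S(t) = (2*t)/((2*t)) = (2*t)*(1/(2*t)) = 1)
(-227 + 111) - S(6) = (-227 + 111) - 1*1 = -116 - 1 = -117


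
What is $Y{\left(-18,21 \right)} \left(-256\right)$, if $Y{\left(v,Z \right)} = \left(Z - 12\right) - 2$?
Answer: $-1792$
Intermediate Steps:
$Y{\left(v,Z \right)} = -14 + Z$ ($Y{\left(v,Z \right)} = \left(-12 + Z\right) - 2 = -14 + Z$)
$Y{\left(-18,21 \right)} \left(-256\right) = \left(-14 + 21\right) \left(-256\right) = 7 \left(-256\right) = -1792$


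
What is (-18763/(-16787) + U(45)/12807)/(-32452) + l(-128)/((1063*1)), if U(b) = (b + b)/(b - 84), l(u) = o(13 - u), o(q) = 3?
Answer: 12798982293143/4591126819705452 ≈ 0.0027878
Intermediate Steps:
l(u) = 3
U(b) = 2*b/(-84 + b) (U(b) = (2*b)/(-84 + b) = 2*b/(-84 + b))
(-18763/(-16787) + U(45)/12807)/(-32452) + l(-128)/((1063*1)) = (-18763/(-16787) + (2*45/(-84 + 45))/12807)/(-32452) + 3/((1063*1)) = (-18763*(-1/16787) + (2*45/(-39))*(1/12807))*(-1/32452) + 3/1063 = (18763/16787 + (2*45*(-1/39))*(1/12807))*(-1/32452) + 3*(1/1063) = (18763/16787 - 30/13*1/12807)*(-1/32452) + 3/1063 = (18763/16787 - 10/55497)*(-1/32452) + 3/1063 = (1041122341/931628139)*(-1/32452) + 3/1063 = -148731763/4319028052404 + 3/1063 = 12798982293143/4591126819705452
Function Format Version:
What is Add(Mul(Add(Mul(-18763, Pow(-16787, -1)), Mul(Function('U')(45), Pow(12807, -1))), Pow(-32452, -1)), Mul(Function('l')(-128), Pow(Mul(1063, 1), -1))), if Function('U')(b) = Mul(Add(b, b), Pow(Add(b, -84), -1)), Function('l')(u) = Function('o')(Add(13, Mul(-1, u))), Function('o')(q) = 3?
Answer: Rational(12798982293143, 4591126819705452) ≈ 0.0027878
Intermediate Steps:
Function('l')(u) = 3
Function('U')(b) = Mul(2, b, Pow(Add(-84, b), -1)) (Function('U')(b) = Mul(Mul(2, b), Pow(Add(-84, b), -1)) = Mul(2, b, Pow(Add(-84, b), -1)))
Add(Mul(Add(Mul(-18763, Pow(-16787, -1)), Mul(Function('U')(45), Pow(12807, -1))), Pow(-32452, -1)), Mul(Function('l')(-128), Pow(Mul(1063, 1), -1))) = Add(Mul(Add(Mul(-18763, Pow(-16787, -1)), Mul(Mul(2, 45, Pow(Add(-84, 45), -1)), Pow(12807, -1))), Pow(-32452, -1)), Mul(3, Pow(Mul(1063, 1), -1))) = Add(Mul(Add(Mul(-18763, Rational(-1, 16787)), Mul(Mul(2, 45, Pow(-39, -1)), Rational(1, 12807))), Rational(-1, 32452)), Mul(3, Pow(1063, -1))) = Add(Mul(Add(Rational(18763, 16787), Mul(Mul(2, 45, Rational(-1, 39)), Rational(1, 12807))), Rational(-1, 32452)), Mul(3, Rational(1, 1063))) = Add(Mul(Add(Rational(18763, 16787), Mul(Rational(-30, 13), Rational(1, 12807))), Rational(-1, 32452)), Rational(3, 1063)) = Add(Mul(Add(Rational(18763, 16787), Rational(-10, 55497)), Rational(-1, 32452)), Rational(3, 1063)) = Add(Mul(Rational(1041122341, 931628139), Rational(-1, 32452)), Rational(3, 1063)) = Add(Rational(-148731763, 4319028052404), Rational(3, 1063)) = Rational(12798982293143, 4591126819705452)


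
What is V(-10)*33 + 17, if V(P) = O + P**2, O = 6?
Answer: 3515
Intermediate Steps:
V(P) = 6 + P**2
V(-10)*33 + 17 = (6 + (-10)**2)*33 + 17 = (6 + 100)*33 + 17 = 106*33 + 17 = 3498 + 17 = 3515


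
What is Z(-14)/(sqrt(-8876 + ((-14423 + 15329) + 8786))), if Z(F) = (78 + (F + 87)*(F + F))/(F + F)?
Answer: 983*sqrt(51)/2856 ≈ 2.4580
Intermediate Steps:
Z(F) = (78 + 2*F*(87 + F))/(2*F) (Z(F) = (78 + (87 + F)*(2*F))/((2*F)) = (78 + 2*F*(87 + F))*(1/(2*F)) = (78 + 2*F*(87 + F))/(2*F))
Z(-14)/(sqrt(-8876 + ((-14423 + 15329) + 8786))) = (87 - 14 + 39/(-14))/(sqrt(-8876 + ((-14423 + 15329) + 8786))) = (87 - 14 + 39*(-1/14))/(sqrt(-8876 + (906 + 8786))) = (87 - 14 - 39/14)/(sqrt(-8876 + 9692)) = 983/(14*(sqrt(816))) = 983/(14*((4*sqrt(51)))) = 983*(sqrt(51)/204)/14 = 983*sqrt(51)/2856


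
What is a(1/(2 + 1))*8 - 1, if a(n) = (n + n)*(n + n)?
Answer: 23/9 ≈ 2.5556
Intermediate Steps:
a(n) = 4*n² (a(n) = (2*n)*(2*n) = 4*n²)
a(1/(2 + 1))*8 - 1 = (4*(1/(2 + 1))²)*8 - 1 = (4*(1/3)²)*8 - 1 = (4*(⅓)²)*8 - 1 = (4*(⅑))*8 - 1 = (4/9)*8 - 1 = 32/9 - 1 = 23/9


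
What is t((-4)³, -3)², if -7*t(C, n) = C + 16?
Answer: 2304/49 ≈ 47.020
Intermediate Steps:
t(C, n) = -16/7 - C/7 (t(C, n) = -(C + 16)/7 = -(16 + C)/7 = -16/7 - C/7)
t((-4)³, -3)² = (-16/7 - ⅐*(-4)³)² = (-16/7 - ⅐*(-64))² = (-16/7 + 64/7)² = (48/7)² = 2304/49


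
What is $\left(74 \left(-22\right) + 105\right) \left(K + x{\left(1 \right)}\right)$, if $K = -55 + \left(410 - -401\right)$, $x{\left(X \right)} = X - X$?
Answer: $-1151388$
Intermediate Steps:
$x{\left(X \right)} = 0$
$K = 756$ ($K = -55 + \left(410 + 401\right) = -55 + 811 = 756$)
$\left(74 \left(-22\right) + 105\right) \left(K + x{\left(1 \right)}\right) = \left(74 \left(-22\right) + 105\right) \left(756 + 0\right) = \left(-1628 + 105\right) 756 = \left(-1523\right) 756 = -1151388$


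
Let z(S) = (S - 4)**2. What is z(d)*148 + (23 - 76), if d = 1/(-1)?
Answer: 3647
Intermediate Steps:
d = -1
z(S) = (-4 + S)**2
z(d)*148 + (23 - 76) = (-4 - 1)**2*148 + (23 - 76) = (-5)**2*148 - 53 = 25*148 - 53 = 3700 - 53 = 3647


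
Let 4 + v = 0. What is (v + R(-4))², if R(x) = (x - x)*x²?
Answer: 16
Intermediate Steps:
v = -4 (v = -4 + 0 = -4)
R(x) = 0 (R(x) = 0*x² = 0)
(v + R(-4))² = (-4 + 0)² = (-4)² = 16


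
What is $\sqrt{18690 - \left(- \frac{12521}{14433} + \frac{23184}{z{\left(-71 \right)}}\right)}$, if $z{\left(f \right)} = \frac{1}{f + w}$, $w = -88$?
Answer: $\frac{\sqrt{771782998640187}}{14433} \approx 1924.8$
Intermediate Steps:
$z{\left(f \right)} = \frac{1}{-88 + f}$ ($z{\left(f \right)} = \frac{1}{f - 88} = \frac{1}{-88 + f}$)
$\sqrt{18690 - \left(- \frac{12521}{14433} + \frac{23184}{z{\left(-71 \right)}}\right)} = \sqrt{18690 - \left(-3686256 - \frac{12521}{14433}\right)} = \sqrt{18690 - \left(- \frac{12521}{14433} + \frac{23184}{\frac{1}{-159}}\right)} = \sqrt{18690 - \left(- \frac{12521}{14433} + \frac{23184}{- \frac{1}{159}}\right)} = \sqrt{18690 + \left(\frac{12521}{14433} - -3686256\right)} = \sqrt{18690 + \left(\frac{12521}{14433} + 3686256\right)} = \sqrt{18690 + \frac{53203745369}{14433}} = \sqrt{\frac{53473498139}{14433}} = \frac{\sqrt{771782998640187}}{14433}$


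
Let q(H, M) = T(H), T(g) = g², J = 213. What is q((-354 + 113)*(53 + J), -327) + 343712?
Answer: 4109922948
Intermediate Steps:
q(H, M) = H²
q((-354 + 113)*(53 + J), -327) + 343712 = ((-354 + 113)*(53 + 213))² + 343712 = (-241*266)² + 343712 = (-64106)² + 343712 = 4109579236 + 343712 = 4109922948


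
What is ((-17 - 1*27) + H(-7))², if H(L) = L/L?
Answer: 1849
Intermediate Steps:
H(L) = 1
((-17 - 1*27) + H(-7))² = ((-17 - 1*27) + 1)² = ((-17 - 27) + 1)² = (-44 + 1)² = (-43)² = 1849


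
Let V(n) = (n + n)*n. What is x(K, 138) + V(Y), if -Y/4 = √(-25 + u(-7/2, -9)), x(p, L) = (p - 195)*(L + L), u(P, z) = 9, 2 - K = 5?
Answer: -55160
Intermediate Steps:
K = -3 (K = 2 - 1*5 = 2 - 5 = -3)
x(p, L) = 2*L*(-195 + p) (x(p, L) = (-195 + p)*(2*L) = 2*L*(-195 + p))
Y = -16*I (Y = -4*√(-25 + 9) = -16*I ≈ -16.0*I)
V(n) = 2*n² (V(n) = (2*n)*n = 2*n²)
x(K, 138) + V(Y) = 2*138*(-195 - 3) + 2*(-16*I)² = 2*138*(-198) + 2*(-256) = -54648 - 512 = -55160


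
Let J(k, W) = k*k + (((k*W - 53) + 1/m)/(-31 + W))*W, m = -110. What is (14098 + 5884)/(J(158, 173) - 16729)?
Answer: 312118840/647787957 ≈ 0.48182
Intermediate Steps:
J(k, W) = k² + W*(-5831/110 + W*k)/(-31 + W) (J(k, W) = k*k + (((k*W - 53) + 1/(-110))/(-31 + W))*W = k² + (((W*k - 53) - 1/110)/(-31 + W))*W = k² + (((-53 + W*k) - 1/110)/(-31 + W))*W = k² + ((-5831/110 + W*k)/(-31 + W))*W = k² + W*(-5831/110 + W*k)/(-31 + W))
(14098 + 5884)/(J(158, 173) - 16729) = (14098 + 5884)/((-31*158² - 5831/110*173 + 173*158² + 158*173²)/(-31 + 173) - 16729) = 19982/((-31*24964 - 1008763/110 + 173*24964 + 158*29929)/142 - 16729) = 19982/((-773884 - 1008763/110 + 4318772 + 4728782)/142 - 16729) = 19982/((1/142)*(909094937/110) - 16729) = 19982/(909094937/15620 - 16729) = 19982/(647787957/15620) = 19982*(15620/647787957) = 312118840/647787957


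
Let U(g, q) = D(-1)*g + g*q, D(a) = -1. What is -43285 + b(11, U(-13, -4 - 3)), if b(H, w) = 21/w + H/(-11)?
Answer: -4501723/104 ≈ -43286.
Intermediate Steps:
U(g, q) = -g + g*q
b(H, w) = 21/w - H/11 (b(H, w) = 21/w + H*(-1/11) = 21/w - H/11)
-43285 + b(11, U(-13, -4 - 3)) = -43285 + (21/((-13*(-1 + (-4 - 3)))) - 1/11*11) = -43285 + (21/((-13*(-1 - 7))) - 1) = -43285 + (21/((-13*(-8))) - 1) = -43285 + (21/104 - 1) = -43285 - 83/104 = -4501723/104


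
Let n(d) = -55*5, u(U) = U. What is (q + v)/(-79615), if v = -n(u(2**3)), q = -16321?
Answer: 16046/79615 ≈ 0.20155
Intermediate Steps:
n(d) = -275
v = 275 (v = -1*(-275) = 275)
(q + v)/(-79615) = (-16321 + 275)/(-79615) = -16046*(-1/79615) = 16046/79615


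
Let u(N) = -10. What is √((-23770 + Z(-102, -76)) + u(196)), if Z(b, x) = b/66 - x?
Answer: I*√2868371/11 ≈ 153.97*I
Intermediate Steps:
Z(b, x) = -x + b/66 (Z(b, x) = b*(1/66) - x = b/66 - x = -x + b/66)
√((-23770 + Z(-102, -76)) + u(196)) = √((-23770 + (-1*(-76) + (1/66)*(-102))) - 10) = √((-23770 + (76 - 17/11)) - 10) = √((-23770 + 819/11) - 10) = √(-260651/11 - 10) = √(-260761/11) = I*√2868371/11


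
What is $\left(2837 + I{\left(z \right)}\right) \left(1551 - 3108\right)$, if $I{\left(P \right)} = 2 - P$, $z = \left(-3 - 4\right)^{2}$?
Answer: $-4344030$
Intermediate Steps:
$z = 49$ ($z = \left(-7\right)^{2} = 49$)
$\left(2837 + I{\left(z \right)}\right) \left(1551 - 3108\right) = \left(2837 + \left(2 - 49\right)\right) \left(1551 - 3108\right) = \left(2837 + \left(2 - 49\right)\right) \left(-1557\right) = \left(2837 - 47\right) \left(-1557\right) = 2790 \left(-1557\right) = -4344030$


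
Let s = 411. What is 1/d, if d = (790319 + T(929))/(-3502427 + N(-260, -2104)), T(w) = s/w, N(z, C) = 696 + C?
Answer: -3255062715/734206762 ≈ -4.4334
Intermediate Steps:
T(w) = 411/w
d = -734206762/3255062715 (d = (790319 + 411/929)/(-3502427 + (696 - 2104)) = (790319 + 411*(1/929))/(-3502427 - 1408) = (790319 + 411/929)/(-3503835) = (734206762/929)*(-1/3503835) = -734206762/3255062715 ≈ -0.22556)
1/d = 1/(-734206762/3255062715) = -3255062715/734206762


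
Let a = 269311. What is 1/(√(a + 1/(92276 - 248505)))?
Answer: √730356483456658/14024729406 ≈ 0.0019270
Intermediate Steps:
1/(√(a + 1/(92276 - 248505))) = 1/(√(269311 + 1/(92276 - 248505))) = 1/(√(269311 + 1/(-156229))) = 1/(√(269311 - 1/156229)) = 1/(√(42074188218/156229)) = 1/(3*√730356483456658/156229) = √730356483456658/14024729406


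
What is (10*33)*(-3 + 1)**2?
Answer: 1320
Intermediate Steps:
(10*33)*(-3 + 1)**2 = 330*(-2)**2 = 330*4 = 1320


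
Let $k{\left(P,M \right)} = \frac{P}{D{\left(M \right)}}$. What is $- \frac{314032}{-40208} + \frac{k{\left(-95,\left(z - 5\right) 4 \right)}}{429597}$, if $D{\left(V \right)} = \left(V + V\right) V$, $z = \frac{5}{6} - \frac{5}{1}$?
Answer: $\frac{647768716099}{82938951480} \approx 7.8102$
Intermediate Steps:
$z = - \frac{25}{6}$ ($z = 5 \cdot \frac{1}{6} - 5 = \frac{5}{6} - 5 = - \frac{25}{6} \approx -4.1667$)
$D{\left(V \right)} = 2 V^{2}$ ($D{\left(V \right)} = 2 V V = 2 V^{2}$)
$k{\left(P,M \right)} = \frac{P}{2 M^{2}}$
$- \frac{314032}{-40208} + \frac{k{\left(-95,\left(z - 5\right) 4 \right)}}{429597} = - \frac{314032}{-40208} + \frac{\frac{1}{2} \left(-95\right) \frac{1}{16 \left(- \frac{25}{6} - 5\right)^{2}}}{429597} = \left(-314032\right) \left(- \frac{1}{40208}\right) + \frac{1}{2} \left(-95\right) \frac{1}{\frac{12100}{9}} \cdot \frac{1}{429597} = \frac{19627}{2513} + \frac{1}{2} \left(-95\right) \frac{1}{\frac{12100}{9}} \cdot \frac{1}{429597} = \frac{19627}{2513} + \frac{1}{2} \left(-95\right) \frac{9}{12100} \cdot \frac{1}{429597} = \frac{19627}{2513} - \frac{19}{231027720} = \frac{647768716099}{82938951480}$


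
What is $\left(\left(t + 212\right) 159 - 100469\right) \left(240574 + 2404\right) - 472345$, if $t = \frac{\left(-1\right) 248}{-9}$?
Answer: $- \frac{45472076977}{3} \approx -1.5157 \cdot 10^{10}$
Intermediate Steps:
$t = \frac{248}{9}$ ($t = \left(-248\right) \left(- \frac{1}{9}\right) = \frac{248}{9} \approx 27.556$)
$\left(\left(t + 212\right) 159 - 100469\right) \left(240574 + 2404\right) - 472345 = \left(\left(\frac{248}{9} + 212\right) 159 - 100469\right) \left(240574 + 2404\right) - 472345 = \left(\frac{2156}{9} \cdot 159 - 100469\right) 242978 - 472345 = \left(\frac{114268}{3} - 100469\right) 242978 - 472345 = \left(- \frac{187139}{3}\right) 242978 - 472345 = - \frac{45470659942}{3} - 472345 = - \frac{45472076977}{3}$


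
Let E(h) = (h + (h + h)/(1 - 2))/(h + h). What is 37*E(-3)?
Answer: -37/2 ≈ -18.500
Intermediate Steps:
E(h) = -1/2 (E(h) = (h + (2*h)/(-1))/((2*h)) = (h + (2*h)*(-1))*(1/(2*h)) = (h - 2*h)*(1/(2*h)) = (-h)*(1/(2*h)) = -1/2)
37*E(-3) = 37*(-1/2) = -37/2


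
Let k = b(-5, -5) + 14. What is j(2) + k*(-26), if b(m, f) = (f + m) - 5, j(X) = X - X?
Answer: 26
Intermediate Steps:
j(X) = 0
b(m, f) = -5 + f + m
k = -1 (k = (-5 - 5 - 5) + 14 = -15 + 14 = -1)
j(2) + k*(-26) = 0 - 1*(-26) = 0 + 26 = 26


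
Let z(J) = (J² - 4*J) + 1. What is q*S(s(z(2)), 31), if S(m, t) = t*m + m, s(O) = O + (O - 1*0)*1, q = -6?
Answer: 1152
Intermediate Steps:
z(J) = 1 + J² - 4*J
s(O) = 2*O (s(O) = O + (O + 0)*1 = O + O*1 = O + O = 2*O)
S(m, t) = m + m*t (S(m, t) = m*t + m = m + m*t)
q*S(s(z(2)), 31) = -6*2*(1 + 2² - 4*2)*(1 + 31) = -6*2*(1 + 4 - 8)*32 = -6*2*(-3)*32 = -(-36)*32 = -6*(-192) = 1152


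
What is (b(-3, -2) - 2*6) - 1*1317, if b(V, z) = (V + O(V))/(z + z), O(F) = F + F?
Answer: -5307/4 ≈ -1326.8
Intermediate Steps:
O(F) = 2*F
b(V, z) = 3*V/(2*z) (b(V, z) = (V + 2*V)/(z + z) = (3*V)/((2*z)) = (3*V)*(1/(2*z)) = 3*V/(2*z))
(b(-3, -2) - 2*6) - 1*1317 = ((3/2)*(-3)/(-2) - 2*6) - 1*1317 = ((3/2)*(-3)*(-1/2) - 12) - 1317 = (9/4 - 12) - 1317 = -39/4 - 1317 = -5307/4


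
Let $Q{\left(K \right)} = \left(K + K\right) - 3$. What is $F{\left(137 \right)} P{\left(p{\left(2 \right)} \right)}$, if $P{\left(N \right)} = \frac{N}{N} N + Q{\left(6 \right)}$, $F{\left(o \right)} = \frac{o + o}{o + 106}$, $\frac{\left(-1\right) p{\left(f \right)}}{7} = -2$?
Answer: $\frac{6302}{243} \approx 25.934$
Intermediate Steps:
$p{\left(f \right)} = 14$ ($p{\left(f \right)} = \left(-7\right) \left(-2\right) = 14$)
$F{\left(o \right)} = \frac{2 o}{106 + o}$
$Q{\left(K \right)} = -3 + 2 K$ ($Q{\left(K \right)} = 2 K - 3 = -3 + 2 K$)
$P{\left(N \right)} = 9 + N$ ($P{\left(N \right)} = \frac{N}{N} N + \left(-3 + 2 \cdot 6\right) = 1 N + \left(-3 + 12\right) = N + 9 = 9 + N$)
$F{\left(137 \right)} P{\left(p{\left(2 \right)} \right)} = 2 \cdot 137 \frac{1}{106 + 137} \left(9 + 14\right) = 2 \cdot 137 \cdot \frac{1}{243} \cdot 23 = \frac{274}{243} \cdot 23 = \frac{6302}{243}$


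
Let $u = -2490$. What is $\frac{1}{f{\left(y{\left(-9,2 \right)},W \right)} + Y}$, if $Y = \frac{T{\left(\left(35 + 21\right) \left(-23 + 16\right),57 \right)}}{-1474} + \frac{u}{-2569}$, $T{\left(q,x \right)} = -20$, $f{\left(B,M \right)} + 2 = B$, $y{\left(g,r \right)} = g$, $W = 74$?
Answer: $- \frac{1893353}{18966063} \approx -0.099828$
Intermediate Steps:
$f{\left(B,M \right)} = -2 + B$
$Y = \frac{1860820}{1893353}$ ($Y = - \frac{20}{-1474} - \frac{2490}{-2569} = \left(-20\right) \left(- \frac{1}{1474}\right) - - \frac{2490}{2569} = \frac{10}{737} + \frac{2490}{2569} = \frac{1860820}{1893353} \approx 0.98282$)
$\frac{1}{f{\left(y{\left(-9,2 \right)},W \right)} + Y} = \frac{1}{\left(-2 - 9\right) + \frac{1860820}{1893353}} = \frac{1}{-11 + \frac{1860820}{1893353}} = \frac{1}{- \frac{18966063}{1893353}} = - \frac{1893353}{18966063}$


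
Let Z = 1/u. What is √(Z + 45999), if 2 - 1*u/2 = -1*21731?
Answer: √86905595926310/43466 ≈ 214.47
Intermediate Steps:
u = 43466 (u = 4 - (-2)*21731 = 4 - 2*(-21731) = 4 + 43462 = 43466)
Z = 1/43466 ≈ 2.3006e-5
√(Z + 45999) = √(1/43466 + 45999) = √(1999392535/43466) = √86905595926310/43466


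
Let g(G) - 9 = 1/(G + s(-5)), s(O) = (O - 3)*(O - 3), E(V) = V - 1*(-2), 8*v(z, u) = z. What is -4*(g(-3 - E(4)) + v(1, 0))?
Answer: -4023/110 ≈ -36.573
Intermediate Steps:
v(z, u) = z/8
E(V) = 2 + V (E(V) = V + 2 = 2 + V)
s(O) = (-3 + O)² (s(O) = (-3 + O)*(-3 + O) = (-3 + O)²)
g(G) = 9 + 1/(64 + G) (g(G) = 9 + 1/(G + (-3 - 5)²) = 9 + 1/(G + (-8)²) = 9 + 1/(G + 64) = 9 + 1/(64 + G))
-4*(g(-3 - E(4)) + v(1, 0)) = -4*((577 + 9*(-3 - (2 + 4)))/(64 + (-3 - (2 + 4))) + (⅛)*1) = -4*((577 + 9*(-3 - 1*6))/(64 + (-3 - 1*6)) + ⅛) = -4*((577 + 9*(-3 - 6))/(64 + (-3 - 6)) + ⅛) = -4*((577 + 9*(-9))/(64 - 9) + ⅛) = -4*((577 - 81)/55 + ⅛) = -4*((1/55)*496 + ⅛) = -4*(496/55 + ⅛) = -4*4023/440 = -4023/110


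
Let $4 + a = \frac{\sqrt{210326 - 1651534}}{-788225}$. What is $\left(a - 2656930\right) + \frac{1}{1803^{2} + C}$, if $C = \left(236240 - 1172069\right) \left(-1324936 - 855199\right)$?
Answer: $- \frac{5420774542493358215}{2040236807724} - \frac{2 i \sqrt{360302}}{788225} \approx -2.6569 \cdot 10^{6} - 0.001523 i$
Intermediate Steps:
$C = 2040233556915$ ($C = \left(-935829\right) \left(-2180135\right) = 2040233556915$)
$a = -4 - \frac{2 i \sqrt{360302}}{788225}$ ($a = -4 + \frac{\sqrt{210326 - 1651534}}{-788225} = -4 + \sqrt{-1441208} \left(- \frac{1}{788225}\right) = -4 + 2 i \sqrt{360302} \left(- \frac{1}{788225}\right) = -4 - \frac{2 i \sqrt{360302}}{788225} \approx -4.0 - 0.001523 i$)
$\left(a - 2656930\right) + \frac{1}{1803^{2} + C} = \left(\left(-4 - \frac{2 i \sqrt{360302}}{788225}\right) - 2656930\right) + \frac{1}{1803^{2} + 2040233556915} = \left(-2656934 - \frac{2 i \sqrt{360302}}{788225}\right) + \frac{1}{3250809 + 2040233556915} = \left(-2656934 - \frac{2 i \sqrt{360302}}{788225}\right) + \frac{1}{2040236807724} = - \frac{5420774542493358215}{2040236807724} - \frac{2 i \sqrt{360302}}{788225}$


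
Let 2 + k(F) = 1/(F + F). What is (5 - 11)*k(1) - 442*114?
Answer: -50379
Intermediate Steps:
k(F) = -2 + 1/(2*F) (k(F) = -2 + 1/(F + F) = -2 + 1/(2*F))
(5 - 11)*k(1) - 442*114 = (5 - 11)*(-2 + (½)/1) - 442*114 = -6*(-2 + (½)*1) - 50388 = -6*(-2 + ½) - 50388 = -6*(-3/2) - 50388 = 9 - 50388 = -50379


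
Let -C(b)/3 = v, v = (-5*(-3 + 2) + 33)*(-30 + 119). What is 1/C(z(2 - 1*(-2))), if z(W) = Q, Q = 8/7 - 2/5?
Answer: -1/10146 ≈ -9.8561e-5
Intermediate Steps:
Q = 26/35 (Q = 8*(⅐) - 2*⅕ = 8/7 - ⅖ = 26/35 ≈ 0.74286)
z(W) = 26/35
v = 3382 (v = (-5*(-1) + 33)*89 = (5 + 33)*89 = 38*89 = 3382)
C(b) = -10146 (C(b) = -3*3382 = -10146)
1/C(z(2 - 1*(-2))) = 1/(-10146) = -1/10146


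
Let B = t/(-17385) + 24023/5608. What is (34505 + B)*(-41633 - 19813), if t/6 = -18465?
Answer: -362758500704985/171044 ≈ -2.1208e+9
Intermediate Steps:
t = -110790 (t = 6*(-18465) = -110790)
B = 69263345/6499672 (B = -110790/(-17385) + 24023/5608 = -110790*(-1/17385) + 24023*(1/5608) = 7386/1159 + 24023/5608 = 69263345/6499672 ≈ 10.656)
(34505 + B)*(-41633 - 19813) = (34505 + 69263345/6499672)*(-41633 - 19813) = (224340445705/6499672)*(-61446) = -362758500704985/171044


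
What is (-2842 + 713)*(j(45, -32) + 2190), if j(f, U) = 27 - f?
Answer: -4624188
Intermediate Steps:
(-2842 + 713)*(j(45, -32) + 2190) = (-2842 + 713)*((27 - 1*45) + 2190) = -2129*((27 - 45) + 2190) = -2129*(-18 + 2190) = -2129*2172 = -4624188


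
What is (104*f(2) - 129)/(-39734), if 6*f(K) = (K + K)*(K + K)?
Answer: -445/119202 ≈ -0.0037332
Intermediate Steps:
f(K) = 2*K**2/3 (f(K) = ((K + K)*(K + K))/6 = ((2*K)*(2*K))/6 = (4*K**2)/6 = 2*K**2/3)
(104*f(2) - 129)/(-39734) = (104*((2/3)*2**2) - 129)/(-39734) = (104*((2/3)*4) - 129)*(-1/39734) = (104*(8/3) - 129)*(-1/39734) = (832/3 - 129)*(-1/39734) = (445/3)*(-1/39734) = -445/119202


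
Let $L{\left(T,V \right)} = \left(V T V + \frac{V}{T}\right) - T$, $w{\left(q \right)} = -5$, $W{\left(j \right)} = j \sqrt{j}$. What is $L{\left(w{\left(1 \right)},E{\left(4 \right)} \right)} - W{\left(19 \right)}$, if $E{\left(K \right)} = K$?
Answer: $- \frac{379}{5} - 19 \sqrt{19} \approx -158.62$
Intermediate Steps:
$W{\left(j \right)} = j^{\frac{3}{2}}$
$L{\left(T,V \right)} = - T + T V^{2} + \frac{V}{T}$ ($L{\left(T,V \right)} = \left(T V V + \frac{V}{T}\right) - T = \left(T V^{2} + \frac{V}{T}\right) - T = - T + T V^{2} + \frac{V}{T}$)
$L{\left(w{\left(1 \right)},E{\left(4 \right)} \right)} - W{\left(19 \right)} = \left(\left(-1\right) \left(-5\right) - 5 \cdot 4^{2} + \frac{4}{-5}\right) - 19^{\frac{3}{2}} = \left(5 - 80 + 4 \left(- \frac{1}{5}\right)\right) - 19 \sqrt{19} = \left(5 - 80 - \frac{4}{5}\right) - 19 \sqrt{19} = - \frac{379}{5} - 19 \sqrt{19}$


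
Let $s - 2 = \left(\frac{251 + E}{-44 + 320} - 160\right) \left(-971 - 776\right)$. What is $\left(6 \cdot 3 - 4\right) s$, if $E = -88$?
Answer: $\frac{538043177}{138} \approx 3.8989 \cdot 10^{6}$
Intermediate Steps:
$s = \frac{76863311}{276}$ ($s = 2 + \left(\frac{251 - 88}{-44 + 320} - 160\right) \left(-971 - 776\right) = 2 + \left(\frac{163}{276} - 160\right) \left(-1747\right) = 2 - - \frac{76862759}{276} = 2 + \frac{76862759}{276} = \frac{76863311}{276} \approx 2.7849 \cdot 10^{5}$)
$\left(6 \cdot 3 - 4\right) s = \left(6 \cdot 3 - 4\right) \frac{76863311}{276} = \left(18 - 4\right) \frac{76863311}{276} = 14 \cdot \frac{76863311}{276} = \frac{538043177}{138}$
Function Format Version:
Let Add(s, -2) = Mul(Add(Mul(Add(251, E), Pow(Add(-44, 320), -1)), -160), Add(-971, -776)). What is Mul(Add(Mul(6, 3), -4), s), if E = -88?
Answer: Rational(538043177, 138) ≈ 3.8989e+6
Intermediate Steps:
s = Rational(76863311, 276) (s = Add(2, Mul(Add(Mul(Add(251, -88), Pow(Add(-44, 320), -1)), -160), Add(-971, -776))) = Add(2, Mul(Add(Mul(163, Pow(276, -1)), -160), -1747)) = Add(2, Mul(Add(Mul(163, Rational(1, 276)), -160), -1747)) = Add(2, Mul(Add(Rational(163, 276), -160), -1747)) = Add(2, Mul(Rational(-43997, 276), -1747)) = Add(2, Rational(76862759, 276)) = Rational(76863311, 276) ≈ 2.7849e+5)
Mul(Add(Mul(6, 3), -4), s) = Mul(Add(Mul(6, 3), -4), Rational(76863311, 276)) = Mul(Add(18, -4), Rational(76863311, 276)) = Mul(14, Rational(76863311, 276)) = Rational(538043177, 138)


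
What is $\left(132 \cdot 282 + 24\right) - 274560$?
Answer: $-237312$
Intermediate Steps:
$\left(132 \cdot 282 + 24\right) - 274560 = \left(37224 + 24\right) - 274560 = 37248 - 274560 = -237312$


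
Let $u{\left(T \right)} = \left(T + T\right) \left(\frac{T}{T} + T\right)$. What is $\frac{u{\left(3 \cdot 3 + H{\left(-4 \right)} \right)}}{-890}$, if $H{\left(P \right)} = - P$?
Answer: $- \frac{182}{445} \approx -0.40899$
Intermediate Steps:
$u{\left(T \right)} = 2 T \left(1 + T\right)$
$\frac{u{\left(3 \cdot 3 + H{\left(-4 \right)} \right)}}{-890} = \frac{2 \left(3 \cdot 3 - -4\right) \left(1 + \left(3 \cdot 3 - -4\right)\right)}{-890} = 2 \left(9 + 4\right) \left(1 + \left(9 + 4\right)\right) \left(- \frac{1}{890}\right) = 2 \cdot 13 \left(1 + 13\right) \left(- \frac{1}{890}\right) = 2 \cdot 13 \cdot 14 \left(- \frac{1}{890}\right) = 364 \left(- \frac{1}{890}\right) = - \frac{182}{445}$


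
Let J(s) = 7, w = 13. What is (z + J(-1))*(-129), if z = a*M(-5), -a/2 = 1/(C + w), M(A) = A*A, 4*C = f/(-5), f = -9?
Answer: -113907/269 ≈ -423.45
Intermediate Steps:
C = 9/20 (C = (-9/(-5))/4 = (-9*(-⅕))/4 = (¼)*(9/5) = 9/20 ≈ 0.45000)
M(A) = A²
a = -40/269 (a = -2/(9/20 + 13) = -2/269/20 = -2*20/269 = -40/269 ≈ -0.14870)
z = -1000/269 (z = -40/269*(-5)² = -40/269*25 = -1000/269 ≈ -3.7175)
(z + J(-1))*(-129) = (-1000/269 + 7)*(-129) = (883/269)*(-129) = -113907/269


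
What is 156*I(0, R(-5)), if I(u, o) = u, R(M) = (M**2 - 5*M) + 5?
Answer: 0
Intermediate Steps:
R(M) = 5 + M**2 - 5*M
156*I(0, R(-5)) = 156*0 = 0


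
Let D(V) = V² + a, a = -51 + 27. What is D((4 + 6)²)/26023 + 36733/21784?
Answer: 1173220043/566885032 ≈ 2.0696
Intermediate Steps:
a = -24
D(V) = -24 + V² (D(V) = V² - 24 = -24 + V²)
D((4 + 6)²)/26023 + 36733/21784 = (-24 + ((4 + 6)²)²)/26023 + 36733/21784 = (-24 + (10²)²)*(1/26023) + 36733*(1/21784) = (-24 + 100²)*(1/26023) + 36733/21784 = (-24 + 10000)*(1/26023) + 36733/21784 = 9976*(1/26023) + 36733/21784 = 9976/26023 + 36733/21784 = 1173220043/566885032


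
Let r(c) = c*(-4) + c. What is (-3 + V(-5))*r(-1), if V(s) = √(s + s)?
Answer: -9 + 3*I*√10 ≈ -9.0 + 9.4868*I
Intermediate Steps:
r(c) = -3*c (r(c) = -4*c + c = -3*c)
V(s) = √2*√s (V(s) = √(2*s) = √2*√s)
(-3 + V(-5))*r(-1) = (-3 + √2*√(-5))*(-3*(-1)) = (-3 + √2*(I*√5))*3 = (-3 + I*√10)*3 = -9 + 3*I*√10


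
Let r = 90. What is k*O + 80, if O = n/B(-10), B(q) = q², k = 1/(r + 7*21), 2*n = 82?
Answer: 1896041/23700 ≈ 80.002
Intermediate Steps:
n = 41 (n = (½)*82 = 41)
k = 1/237 (k = 1/(90 + 7*21) = 1/(90 + 147) = 1/237 ≈ 0.0042194)
O = 41/100 (O = 41/((-10)²) = 41/100 ≈ 0.41000)
k*O + 80 = (1/237)*(41/100) + 80 = 41/23700 + 80 = 1896041/23700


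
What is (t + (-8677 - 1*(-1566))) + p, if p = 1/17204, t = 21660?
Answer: 250300997/17204 ≈ 14549.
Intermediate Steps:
p = 1/17204 ≈ 5.8126e-5
(t + (-8677 - 1*(-1566))) + p = (21660 + (-8677 - 1*(-1566))) + 1/17204 = (21660 + (-8677 + 1566)) + 1/17204 = (21660 - 7111) + 1/17204 = 14549 + 1/17204 = 250300997/17204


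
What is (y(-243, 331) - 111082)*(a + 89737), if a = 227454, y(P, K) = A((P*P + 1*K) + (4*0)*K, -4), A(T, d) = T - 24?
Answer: -16407021666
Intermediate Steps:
A(T, d) = -24 + T
y(P, K) = -24 + K + P² (y(P, K) = -24 + ((P*P + 1*K) + (4*0)*K) = -24 + ((P² + K) + 0*K) = -24 + ((K + P²) + 0) = -24 + (K + P²) = -24 + K + P²)
(y(-243, 331) - 111082)*(a + 89737) = ((-24 + 331 + (-243)²) - 111082)*(227454 + 89737) = ((-24 + 331 + 59049) - 111082)*317191 = (59356 - 111082)*317191 = -51726*317191 = -16407021666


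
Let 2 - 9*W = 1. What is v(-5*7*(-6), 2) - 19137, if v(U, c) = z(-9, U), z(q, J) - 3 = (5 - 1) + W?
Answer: -172169/9 ≈ -19130.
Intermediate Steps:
W = ⅑ (W = 2/9 - ⅑*1 = 2/9 - ⅑ = ⅑ ≈ 0.11111)
z(q, J) = 64/9 (z(q, J) = 3 + ((5 - 1) + ⅑) = 3 + (4 + ⅑) = 3 + 37/9 = 64/9)
v(U, c) = 64/9
v(-5*7*(-6), 2) - 19137 = 64/9 - 19137 = -172169/9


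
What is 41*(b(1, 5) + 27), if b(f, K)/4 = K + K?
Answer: 2747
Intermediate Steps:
b(f, K) = 8*K (b(f, K) = 4*(K + K) = 4*(2*K) = 8*K)
41*(b(1, 5) + 27) = 41*(8*5 + 27) = 41*(40 + 27) = 41*67 = 2747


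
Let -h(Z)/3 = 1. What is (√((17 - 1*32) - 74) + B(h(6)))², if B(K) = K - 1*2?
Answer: (5 - I*√89)² ≈ -64.0 - 94.34*I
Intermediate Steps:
h(Z) = -3 (h(Z) = -3*1 = -3)
B(K) = -2 + K (B(K) = K - 2 = -2 + K)
(√((17 - 1*32) - 74) + B(h(6)))² = (√((17 - 1*32) - 74) + (-2 - 3))² = (√((17 - 32) - 74) - 5)² = (√(-15 - 74) - 5)² = (√(-89) - 5)² = (I*√89 - 5)² = (-5 + I*√89)²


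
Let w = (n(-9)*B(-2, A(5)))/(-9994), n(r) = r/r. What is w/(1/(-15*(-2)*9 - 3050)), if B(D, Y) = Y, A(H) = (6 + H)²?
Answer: 168190/4997 ≈ 33.658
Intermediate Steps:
n(r) = 1
w = -121/9994 (w = (1*(6 + 5)²)/(-9994) = (1*11²)*(-1/9994) = (1*121)*(-1/9994) = 121*(-1/9994) = -121/9994 ≈ -0.012107)
w/(1/(-15*(-2)*9 - 3050)) = -121/(9994*(1/(-15*(-2)*9 - 3050))) = -121/(9994*(1/(30*9 - 3050))) = -121/(9994*(1/(270 - 3050))) = -121/(9994*(1/(-2780))) = -121/(9994*(-1/2780)) = -121/9994*(-2780) = 168190/4997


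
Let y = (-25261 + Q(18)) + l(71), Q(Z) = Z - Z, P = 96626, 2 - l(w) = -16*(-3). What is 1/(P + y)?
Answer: 1/71319 ≈ 1.4022e-5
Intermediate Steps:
l(w) = -46 (l(w) = 2 - (-16)*(-3) = 2 - 1*48 = 2 - 48 = -46)
Q(Z) = 0
y = -25307 (y = (-25261 + 0) - 46 = -25261 - 46 = -25307)
1/(P + y) = 1/(96626 - 25307) = 1/71319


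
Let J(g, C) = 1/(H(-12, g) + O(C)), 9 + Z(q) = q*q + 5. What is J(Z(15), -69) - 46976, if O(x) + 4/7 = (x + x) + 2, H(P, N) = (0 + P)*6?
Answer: -68584967/1460 ≈ -46976.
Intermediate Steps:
H(P, N) = 6*P (H(P, N) = P*6 = 6*P)
O(x) = 10/7 + 2*x (O(x) = -4/7 + ((x + x) + 2) = -4/7 + (2*x + 2) = -4/7 + (2 + 2*x) = 10/7 + 2*x)
Z(q) = -4 + q² (Z(q) = -9 + (q*q + 5) = -9 + (q² + 5) = -9 + (5 + q²) = -4 + q²)
J(g, C) = 1/(-494/7 + 2*C) (J(g, C) = 1/(6*(-12) + (10/7 + 2*C)) = 1/(-72 + (10/7 + 2*C)) = 1/(-494/7 + 2*C))
J(Z(15), -69) - 46976 = 7/(2*(-247 + 7*(-69))) - 46976 = 7/(2*(-247 - 483)) - 46976 = (7/2)/(-730) - 46976 = (7/2)*(-1/730) - 46976 = -7/1460 - 46976 = -68584967/1460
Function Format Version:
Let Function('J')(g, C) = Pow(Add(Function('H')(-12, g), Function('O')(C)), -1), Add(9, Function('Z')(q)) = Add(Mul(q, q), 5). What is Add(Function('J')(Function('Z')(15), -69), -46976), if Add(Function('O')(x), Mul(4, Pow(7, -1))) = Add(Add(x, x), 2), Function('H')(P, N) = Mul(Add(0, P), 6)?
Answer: Rational(-68584967, 1460) ≈ -46976.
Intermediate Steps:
Function('H')(P, N) = Mul(6, P) (Function('H')(P, N) = Mul(P, 6) = Mul(6, P))
Function('O')(x) = Add(Rational(10, 7), Mul(2, x)) (Function('O')(x) = Add(Rational(-4, 7), Add(Add(x, x), 2)) = Add(Rational(-4, 7), Add(Mul(2, x), 2)) = Add(Rational(-4, 7), Add(2, Mul(2, x))) = Add(Rational(10, 7), Mul(2, x)))
Function('Z')(q) = Add(-4, Pow(q, 2)) (Function('Z')(q) = Add(-9, Add(Mul(q, q), 5)) = Add(-9, Add(Pow(q, 2), 5)) = Add(-9, Add(5, Pow(q, 2))) = Add(-4, Pow(q, 2)))
Function('J')(g, C) = Pow(Add(Rational(-494, 7), Mul(2, C)), -1) (Function('J')(g, C) = Pow(Add(Mul(6, -12), Add(Rational(10, 7), Mul(2, C))), -1) = Pow(Add(-72, Add(Rational(10, 7), Mul(2, C))), -1) = Pow(Add(Rational(-494, 7), Mul(2, C)), -1))
Add(Function('J')(Function('Z')(15), -69), -46976) = Add(Mul(Rational(7, 2), Pow(Add(-247, Mul(7, -69)), -1)), -46976) = Add(Mul(Rational(7, 2), Pow(Add(-247, -483), -1)), -46976) = Add(Mul(Rational(7, 2), Pow(-730, -1)), -46976) = Add(Mul(Rational(7, 2), Rational(-1, 730)), -46976) = Add(Rational(-7, 1460), -46976) = Rational(-68584967, 1460)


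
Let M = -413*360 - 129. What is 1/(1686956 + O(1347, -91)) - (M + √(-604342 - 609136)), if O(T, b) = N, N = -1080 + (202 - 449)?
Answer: 250836765862/1685629 - I*√1213478 ≈ 1.4881e+5 - 1101.6*I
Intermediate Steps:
N = -1327 (N = -1080 - 247 = -1327)
M = -148809 (M = -148680 - 129 = -148809)
O(T, b) = -1327
1/(1686956 + O(1347, -91)) - (M + √(-604342 - 609136)) = 1/(1686956 - 1327) - (-148809 + √(-604342 - 609136)) = 1/1685629 - (-148809 + √(-1213478)) = 1/1685629 - (-148809 + I*√1213478) = 1/1685629 + (148809 - I*√1213478) = 250836765862/1685629 - I*√1213478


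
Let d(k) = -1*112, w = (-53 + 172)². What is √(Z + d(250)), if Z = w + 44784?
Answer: 3*√6537 ≈ 242.56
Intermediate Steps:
w = 14161 (w = 119² = 14161)
d(k) = -112
Z = 58945 (Z = 14161 + 44784 = 58945)
√(Z + d(250)) = √(58945 - 112) = √58833 = 3*√6537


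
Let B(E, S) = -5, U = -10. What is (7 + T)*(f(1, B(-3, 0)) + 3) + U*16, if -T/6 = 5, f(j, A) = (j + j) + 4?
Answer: -367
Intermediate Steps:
f(j, A) = 4 + 2*j (f(j, A) = 2*j + 4 = 4 + 2*j)
T = -30 (T = -6*5 = -30)
(7 + T)*(f(1, B(-3, 0)) + 3) + U*16 = (7 - 30)*((4 + 2*1) + 3) - 10*16 = -23*((4 + 2) + 3) - 160 = -23*(6 + 3) - 160 = -23*9 - 160 = -207 - 160 = -367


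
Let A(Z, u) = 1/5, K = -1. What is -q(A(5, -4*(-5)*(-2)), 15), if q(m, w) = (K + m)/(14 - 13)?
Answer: 4/5 ≈ 0.80000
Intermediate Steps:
A(Z, u) = 1/5
q(m, w) = -1 + m (q(m, w) = (-1 + m)/(14 - 13) = (-1 + m)/1 = (-1 + m)*1 = -1 + m)
-q(A(5, -4*(-5)*(-2)), 15) = -(-1 + 1/5) = -1*(-4/5) = 4/5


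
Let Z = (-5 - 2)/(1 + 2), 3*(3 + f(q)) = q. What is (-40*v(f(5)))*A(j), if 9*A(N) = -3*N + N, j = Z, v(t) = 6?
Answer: -1120/9 ≈ -124.44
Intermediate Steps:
f(q) = -3 + q/3
Z = -7/3 ≈ -2.3333
j = -7/3 ≈ -2.3333
A(N) = -2*N/9 (A(N) = (-3*N + N)/9 = (-2*N)/9 = -2*N/9)
(-40*v(f(5)))*A(j) = (-40*6)*(-2/9*(-7/3)) = -240*14/27 = -1120/9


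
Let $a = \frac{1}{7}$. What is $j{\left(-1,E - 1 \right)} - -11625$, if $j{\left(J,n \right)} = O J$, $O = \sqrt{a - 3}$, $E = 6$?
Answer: $11625 - \frac{2 i \sqrt{35}}{7} \approx 11625.0 - 1.6903 i$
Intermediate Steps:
$a = \frac{1}{7} \approx 0.14286$
$O = \frac{2 i \sqrt{35}}{7}$ ($O = \sqrt{\frac{1}{7} - 3} = \sqrt{- \frac{20}{7}} = \frac{2 i \sqrt{35}}{7} \approx 1.6903 i$)
$j{\left(J,n \right)} = \frac{2 i J \sqrt{35}}{7}$ ($j{\left(J,n \right)} = \frac{2 i \sqrt{35}}{7} J = \frac{2 i J \sqrt{35}}{7}$)
$j{\left(-1,E - 1 \right)} - -11625 = \frac{2}{7} i \left(-1\right) \sqrt{35} - -11625 = - \frac{2 i \sqrt{35}}{7} + 11625 = 11625 - \frac{2 i \sqrt{35}}{7}$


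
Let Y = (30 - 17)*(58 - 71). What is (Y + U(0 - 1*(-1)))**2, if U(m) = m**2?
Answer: 28224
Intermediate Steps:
Y = -169 (Y = 13*(-13) = -169)
(Y + U(0 - 1*(-1)))**2 = (-169 + (0 - 1*(-1))**2)**2 = (-169 + (0 + 1)**2)**2 = (-169 + 1**2)**2 = (-169 + 1)**2 = (-168)**2 = 28224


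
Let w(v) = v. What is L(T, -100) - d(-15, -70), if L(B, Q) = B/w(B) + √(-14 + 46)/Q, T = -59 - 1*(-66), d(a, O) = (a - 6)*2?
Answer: 43 - √2/25 ≈ 42.943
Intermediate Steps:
d(a, O) = -12 + 2*a (d(a, O) = (-6 + a)*2 = -12 + 2*a)
T = 7 (T = -59 + 66 = 7)
L(B, Q) = 1 + 4*√2/Q (L(B, Q) = B/B + √(-14 + 46)/Q = 1 + √32/Q = 1 + (4*√2)/Q = 1 + 4*√2/Q)
L(T, -100) - d(-15, -70) = (-100 + 4*√2)/(-100) - (-12 + 2*(-15)) = -(-100 + 4*√2)/100 - (-12 - 30) = (1 - √2/25) - 1*(-42) = (1 - √2/25) + 42 = 43 - √2/25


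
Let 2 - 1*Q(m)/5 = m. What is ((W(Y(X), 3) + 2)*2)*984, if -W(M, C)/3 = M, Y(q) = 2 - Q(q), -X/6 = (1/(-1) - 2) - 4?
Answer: -1188672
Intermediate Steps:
Q(m) = 10 - 5*m
X = 42 (X = -6*((1/(-1) - 2) - 4) = -6*((-1 - 2) - 4) = -6*(-3 - 4) = -6*(-7) = 42)
Y(q) = -8 + 5*q (Y(q) = 2 - (10 - 5*q) = 2 + (-10 + 5*q) = -8 + 5*q)
W(M, C) = -3*M
((W(Y(X), 3) + 2)*2)*984 = ((-3*(-8 + 5*42) + 2)*2)*984 = ((-3*(-8 + 210) + 2)*2)*984 = ((-3*202 + 2)*2)*984 = ((-606 + 2)*2)*984 = -604*2*984 = -1208*984 = -1188672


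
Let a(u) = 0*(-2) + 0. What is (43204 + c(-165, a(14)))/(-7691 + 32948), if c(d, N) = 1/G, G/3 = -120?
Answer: 15553439/9092520 ≈ 1.7106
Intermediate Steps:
a(u) = 0 (a(u) = 0 + 0 = 0)
G = -360 (G = 3*(-120) = -360)
c(d, N) = -1/360 (c(d, N) = 1/(-360) = -1/360)
(43204 + c(-165, a(14)))/(-7691 + 32948) = (43204 - 1/360)/(-7691 + 32948) = (15553439/360)/25257 = (15553439/360)*(1/25257) = 15553439/9092520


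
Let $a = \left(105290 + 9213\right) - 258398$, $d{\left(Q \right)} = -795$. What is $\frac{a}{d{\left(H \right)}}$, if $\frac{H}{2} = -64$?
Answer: $181$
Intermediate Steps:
$H = -128$ ($H = 2 \left(-64\right) = -128$)
$a = -143895$ ($a = 114503 - 258398 = -143895$)
$\frac{a}{d{\left(H \right)}} = - \frac{143895}{-795} = \left(-143895\right) \left(- \frac{1}{795}\right) = 181$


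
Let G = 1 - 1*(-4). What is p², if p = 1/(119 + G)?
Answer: 1/15376 ≈ 6.5036e-5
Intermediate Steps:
G = 5 (G = 1 + 4 = 5)
p = 1/124 (p = 1/(119 + 5) = 1/124 ≈ 0.0080645)
p² = (1/124)² = 1/15376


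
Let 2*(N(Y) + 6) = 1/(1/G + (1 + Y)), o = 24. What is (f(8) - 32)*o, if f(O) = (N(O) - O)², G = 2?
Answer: 1408152/361 ≈ 3900.7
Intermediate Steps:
N(Y) = -6 + 1/(2*(3/2 + Y)) (N(Y) = -6 + 1/(2*(1/2 + (1 + Y))) = -6 + 1/(2*(½ + (1 + Y))) = -6 + 1/(2*(3/2 + Y)))
f(O) = (-O + (-17 - 12*O)/(3 + 2*O))² (f(O) = ((-17 - 12*O)/(3 + 2*O) - O)² = (-O + (-17 - 12*O)/(3 + 2*O))²)
(f(8) - 32)*o = ((17 + 2*8² + 15*8)²/(3 + 2*8)² - 32)*24 = ((17 + 2*64 + 120)²/(3 + 16)² - 32)*24 = ((17 + 128 + 120)²/19² - 32)*24 = ((1/361)*265² - 32)*24 = ((1/361)*70225 - 32)*24 = (70225/361 - 32)*24 = (58673/361)*24 = 1408152/361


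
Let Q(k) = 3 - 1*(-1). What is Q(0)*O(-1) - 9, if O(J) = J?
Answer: -13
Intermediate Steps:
Q(k) = 4 (Q(k) = 3 + 1 = 4)
Q(0)*O(-1) - 9 = 4*(-1) - 9 = -4 - 9 = -13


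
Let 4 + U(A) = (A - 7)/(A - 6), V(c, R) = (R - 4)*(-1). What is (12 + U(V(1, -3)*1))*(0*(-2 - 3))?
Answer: 0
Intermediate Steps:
V(c, R) = 4 - R (V(c, R) = (-4 + R)*(-1) = 4 - R)
U(A) = -4 + (-7 + A)/(-6 + A) (U(A) = -4 + (A - 7)/(A - 6) = -4 + (-7 + A)/(-6 + A))
(12 + U(V(1, -3)*1))*(0*(-2 - 3)) = (12 + (17 - 3*(4 - 1*(-3)))/(-6 + (4 - 1*(-3))*1))*(0*(-2 - 3)) = (12 + (17 - 3*(4 + 3))/(-6 + (4 + 3)*1))*(0*(-5)) = (12 + (17 - 21)/(-6 + 7*1))*0 = (12 + (17 - 3*7)/(-6 + 7))*0 = (12 + (17 - 21)/1)*0 = (12 + 1*(-4))*0 = (12 - 4)*0 = 8*0 = 0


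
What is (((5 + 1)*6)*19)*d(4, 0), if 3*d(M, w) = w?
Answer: 0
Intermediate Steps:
d(M, w) = w/3
(((5 + 1)*6)*19)*d(4, 0) = (((5 + 1)*6)*19)*((⅓)*0) = ((6*6)*19)*0 = (36*19)*0 = 684*0 = 0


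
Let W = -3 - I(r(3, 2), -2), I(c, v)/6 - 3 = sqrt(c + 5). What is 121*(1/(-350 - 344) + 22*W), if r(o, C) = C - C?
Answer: -38796109/694 - 15972*sqrt(5) ≈ -91617.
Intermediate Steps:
r(o, C) = 0
I(c, v) = 18 + 6*sqrt(5 + c) (I(c, v) = 18 + 6*sqrt(c + 5) = 18 + 6*sqrt(5 + c))
W = -21 - 6*sqrt(5) (W = -3 - (18 + 6*sqrt(5 + 0)) = -3 - (18 + 6*sqrt(5)) = -3 + (-18 - 6*sqrt(5)) = -21 - 6*sqrt(5) ≈ -34.416)
121*(1/(-350 - 344) + 22*W) = 121*(1/(-350 - 344) + 22*(-21 - 6*sqrt(5))) = 121*(1/(-694) + (-462 - 132*sqrt(5))) = 121*(-1/694 + (-462 - 132*sqrt(5))) = 121*(-320629/694 - 132*sqrt(5)) = -38796109/694 - 15972*sqrt(5)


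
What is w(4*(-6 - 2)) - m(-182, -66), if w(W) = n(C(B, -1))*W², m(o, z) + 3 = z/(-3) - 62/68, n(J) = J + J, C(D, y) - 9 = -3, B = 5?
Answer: 417177/34 ≈ 12270.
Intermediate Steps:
C(D, y) = 6 (C(D, y) = 9 - 3 = 6)
n(J) = 2*J
m(o, z) = -133/34 - z/3 (m(o, z) = -3 + (z/(-3) - 62/68) = -3 + (z*(-⅓) - 62*1/68) = -3 + (-z/3 - 31/34) = -3 + (-31/34 - z/3) = -133/34 - z/3)
w(W) = 12*W² (w(W) = (2*6)*W² = 12*W²)
w(4*(-6 - 2)) - m(-182, -66) = 12*(4*(-6 - 2))² - (-133/34 - ⅓*(-66)) = 12*(4*(-8))² - (-133/34 + 22) = 12*(-32)² - 1*615/34 = 12*1024 - 615/34 = 12288 - 615/34 = 417177/34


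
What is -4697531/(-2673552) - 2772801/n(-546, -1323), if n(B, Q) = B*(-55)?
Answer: -173146685791/1911589680 ≈ -90.577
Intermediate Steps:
n(B, Q) = -55*B
-4697531/(-2673552) - 2772801/n(-546, -1323) = -4697531/(-2673552) - 2772801/((-55*(-546))) = -4697531*(-1/2673552) - 2772801/30030 = 4697531/2673552 - 2772801*1/30030 = 4697531/2673552 - 924267/10010 = -173146685791/1911589680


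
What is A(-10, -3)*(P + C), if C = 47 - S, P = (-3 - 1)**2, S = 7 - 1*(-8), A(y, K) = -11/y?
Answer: 264/5 ≈ 52.800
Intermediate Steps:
S = 15 (S = 7 + 8 = 15)
P = 16 (P = (-4)**2 = 16)
C = 32 (C = 47 - 1*15 = 47 - 15 = 32)
A(-10, -3)*(P + C) = (-11/(-10))*(16 + 32) = -11*(-1/10)*48 = (11/10)*48 = 264/5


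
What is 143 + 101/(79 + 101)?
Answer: 25841/180 ≈ 143.56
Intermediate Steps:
143 + 101/(79 + 101) = 143 + 101/180 = 25841/180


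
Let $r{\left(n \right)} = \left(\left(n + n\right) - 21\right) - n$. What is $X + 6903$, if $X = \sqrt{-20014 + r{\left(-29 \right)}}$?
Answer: $6903 + 4 i \sqrt{1254} \approx 6903.0 + 141.65 i$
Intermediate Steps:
$r{\left(n \right)} = -21 + n$ ($r{\left(n \right)} = \left(2 n - 21\right) - n = \left(-21 + 2 n\right) - n = -21 + n$)
$X = 4 i \sqrt{1254}$ ($X = \sqrt{-20014 - 50} = \sqrt{-20064} = 4 i \sqrt{1254} \approx 141.65 i$)
$X + 6903 = 4 i \sqrt{1254} + 6903 = 6903 + 4 i \sqrt{1254}$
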